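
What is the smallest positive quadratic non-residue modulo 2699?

2

(2/2699) = −1, so 2 is the smallest positive non-residue mod 2699.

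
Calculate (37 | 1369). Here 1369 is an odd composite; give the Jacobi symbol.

Reciprocity: 37 ≡ 1 and 1369 ≡ 1 (mod 4), so (37/1369) = +(1369/37).
Reduce top mod 37: now compute (0/37).
Top reduces to 0: gcd > 1, so the symbol is 0.

0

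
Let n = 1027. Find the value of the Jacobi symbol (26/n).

Pull out 2: since 1027 ≡ 3 (mod 8), (2/1027) = -1.
Reciprocity: 13 ≡ 1 and 1027 ≡ 3 (mod 4), so (13/1027) = +(1027/13).
Reduce top mod 13: now compute (0/13).
Top reduces to 0: gcd > 1, so the symbol is 0.

0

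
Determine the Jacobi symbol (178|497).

Pull out 2: since 497 ≡ 1 (mod 8), (2/497) = +1.
Reciprocity: 89 ≡ 1 and 497 ≡ 1 (mod 4), so (89/497) = +(497/89).
Reduce top mod 89: now compute (52/89).
Pull out 2^2: since 89 ≡ 1 (mod 8), (2/89) = +1, so (2/89)^2 = +1.
Reciprocity: 13 ≡ 1 and 89 ≡ 1 (mod 4), so (13/89) = +(89/13).
Reduce top mod 13: now compute (11/13).
Reciprocity: 11 ≡ 3 and 13 ≡ 1 (mod 4), so (11/13) = +(13/11).
Reduce top mod 11: now compute (2/11).
Pull out 2: since 11 ≡ 3 (mod 8), (2/11) = -1.
Reached (1/11) = 1. Collecting the sign flips along the way, the symbol is -1.

-1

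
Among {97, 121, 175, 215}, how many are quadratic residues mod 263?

(97/263) = -1 → non-residue.
(121/263) = +1 → QR.
(175/263) = -1 → non-residue.
(215/263) = -1 → non-residue.
Total quadratic residues among the 4: 1.

1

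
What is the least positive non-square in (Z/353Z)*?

(2/353) = +1, so 2 is a residue.
(3/353) = −1, so 3 is the smallest positive non-residue mod 353.

3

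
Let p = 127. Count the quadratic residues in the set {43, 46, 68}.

1

(43/127) = -1 → non-residue.
(46/127) = -1 → non-residue.
(68/127) = +1 → QR.
Total quadratic residues among the 3: 1.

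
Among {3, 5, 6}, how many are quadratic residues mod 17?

(3/17) = -1 → non-residue.
(5/17) = -1 → non-residue.
(6/17) = -1 → non-residue.
Total quadratic residues among the 3: 0.

0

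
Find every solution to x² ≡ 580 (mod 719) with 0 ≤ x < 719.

193, 526

Since 719 ≡ 3 (mod 4), a square root of 580 is 580^((719+1)/4) = 580^180 mod 719.
Repeated squaring: 580^2≡627, 580^4≡555, 580^8≡293, 580^16≡288, 580^32≡259, 580^64≡214, 580^128≡499 (mod 719).
580^180 = 580^(128+32+16+4) ≡ 526 (mod 719).
Check: 526² = 276676 ≡ 580 (mod 719). The two roots are 193 and 526.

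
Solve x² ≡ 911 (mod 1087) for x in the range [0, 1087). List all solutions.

127, 960

Since 1087 ≡ 3 (mod 4), a square root of 911 is 911^((1087+1)/4) = 911^272 mod 1087.
Repeated squaring: 911^2≡540, 911^4≡284, 911^8≡218, 911^16≡783, 911^32≡21, 911^64≡441, 911^128≡995, 911^256≡855 (mod 1087).
911^272 = 911^(256+16) ≡ 960 (mod 1087).
Check: 960² = 921600 ≡ 911 (mod 1087). The two roots are 127 and 960.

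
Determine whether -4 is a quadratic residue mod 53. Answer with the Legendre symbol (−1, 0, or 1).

First reduce: -4 ≡ 49 (mod 53).
Reciprocity: 49 ≡ 1 and 53 ≡ 1 (mod 4), so (49/53) = +(53/49).
Reduce top mod 49: now compute (4/49).
Pull out 2^2: since 49 ≡ 1 (mod 8), (2/49) = +1, so (2/49)^2 = +1.
Reached (1/49) = 1. Collecting the sign flips along the way, the symbol is +1.

1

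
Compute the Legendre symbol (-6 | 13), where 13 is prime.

-1

First reduce: -6 ≡ 7 (mod 13).
Reciprocity: 7 ≡ 3 and 13 ≡ 1 (mod 4), so (7/13) = +(13/7).
Reduce top mod 7: now compute (6/7).
Pull out 2: since 7 ≡ 7 (mod 8), (2/7) = +1.
Reciprocity: 3 ≡ 3 and 7 ≡ 3 (mod 4), so (3/7) = −(7/3).
Reduce top mod 3: now compute (1/3).
Reached (1/3) = 1. Collecting the sign flips along the way, the symbol is -1.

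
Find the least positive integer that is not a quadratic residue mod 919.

3

(2/919) = +1, so 2 is a residue.
(3/919) = −1, so 3 is the smallest positive non-residue mod 919.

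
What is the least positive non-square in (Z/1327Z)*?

(2/1327) = +1, so 2 is a residue.
(3/1327) = −1, so 3 is the smallest positive non-residue mod 1327.

3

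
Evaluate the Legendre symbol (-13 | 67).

1

First reduce: -13 ≡ 54 (mod 67).
Pull out 2: since 67 ≡ 3 (mod 8), (2/67) = -1.
Reciprocity: 27 ≡ 3 and 67 ≡ 3 (mod 4), so (27/67) = −(67/27).
Reduce top mod 27: now compute (13/27).
Reciprocity: 13 ≡ 1 and 27 ≡ 3 (mod 4), so (13/27) = +(27/13).
Reduce top mod 13: now compute (1/13).
Reached (1/13) = 1. Collecting the sign flips along the way, the symbol is +1.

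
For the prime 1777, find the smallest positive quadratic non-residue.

5

(2/1777) = +1, so 2 is a residue.
(3/1777) = +1, so 3 is a residue.
(4/1777) = +1, so 4 is a residue.
(5/1777) = −1, so 5 is the smallest positive non-residue mod 1777.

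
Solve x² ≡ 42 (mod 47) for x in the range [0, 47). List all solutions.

Since 47 ≡ 3 (mod 4), a square root of 42 is 42^((47+1)/4) = 42^12 mod 47.
Repeated squaring: 42^2≡25, 42^4≡14, 42^8≡8 (mod 47).
42^12 = 42^(8+4) ≡ 18 (mod 47).
Check: 18² = 324 ≡ 42 (mod 47). The two roots are 18 and 29.

18, 29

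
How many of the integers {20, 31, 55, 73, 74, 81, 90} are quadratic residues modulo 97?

(20/97) = -1 → non-residue.
(31/97) = +1 → QR.
(55/97) = -1 → non-residue.
(73/97) = +1 → QR.
(74/97) = -1 → non-residue.
(81/97) = +1 → QR.
(90/97) = -1 → non-residue.
Total quadratic residues among the 7: 3.

3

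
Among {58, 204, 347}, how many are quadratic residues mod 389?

(58/389) = +1 → QR.
(204/389) = -1 → non-residue.
(347/389) = +1 → QR.
Total quadratic residues among the 3: 2.

2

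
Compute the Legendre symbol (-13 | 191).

Euler's criterion: (-13/191) ≡ 178^95 (mod 191).
178^2 ≡ 169 (mod 191)
178^4 ≡ 102 (mod 191)
178^8 ≡ 90 (mod 191)
178^16 ≡ 78 (mod 191)
178^32 ≡ 163 (mod 191)
178^64 ≡ 20 (mod 191)
178^95 = 178^(64+16+8+4+2+1) ≡ 190 (mod 191).
Result is 190 ≡ −1, so (-13/191) = −1.

-1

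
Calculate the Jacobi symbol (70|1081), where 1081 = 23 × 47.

Pull out 2: since 1081 ≡ 1 (mod 8), (2/1081) = +1.
Reciprocity: 35 ≡ 3 and 1081 ≡ 1 (mod 4), so (35/1081) = +(1081/35).
Reduce top mod 35: now compute (31/35).
Reciprocity: 31 ≡ 3 and 35 ≡ 3 (mod 4), so (31/35) = −(35/31).
Reduce top mod 31: now compute (4/31).
Pull out 2^2: since 31 ≡ 7 (mod 8), (2/31) = +1, so (2/31)^2 = +1.
Reached (1/31) = 1. Collecting the sign flips along the way, the symbol is -1.

-1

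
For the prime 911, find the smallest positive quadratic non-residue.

(2/911) = +1, so 2 is a residue.
(3/911) = +1, so 3 is a residue.
(4/911) = +1, so 4 is a residue.
(5/911) = +1, so 5 is a residue.
(6/911) = +1, so 6 is a residue.
(7/911) = −1, so 7 is the smallest positive non-residue mod 911.

7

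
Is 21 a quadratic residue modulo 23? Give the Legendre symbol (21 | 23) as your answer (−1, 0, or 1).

Reciprocity: 21 ≡ 1 and 23 ≡ 3 (mod 4), so (21/23) = +(23/21).
Reduce top mod 21: now compute (2/21).
Pull out 2: since 21 ≡ 5 (mod 8), (2/21) = -1.
Reached (1/21) = 1. Collecting the sign flips along the way, the symbol is -1.

-1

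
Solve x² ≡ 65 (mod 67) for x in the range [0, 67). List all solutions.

20, 47

Since 67 ≡ 3 (mod 4), a square root of 65 is 65^((67+1)/4) = 65^17 mod 67.
Repeated squaring: 65^2≡4, 65^4≡16, 65^8≡55, 65^16≡10 (mod 67).
65^17 = 65^(16+1) ≡ 47 (mod 67).
Check: 47² = 2209 ≡ 65 (mod 67). The two roots are 20 and 47.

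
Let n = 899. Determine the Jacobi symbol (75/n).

1

Reciprocity: 75 ≡ 3 and 899 ≡ 3 (mod 4), so (75/899) = −(899/75).
Reduce top mod 75: now compute (74/75).
Pull out 2: since 75 ≡ 3 (mod 8), (2/75) = -1.
Reciprocity: 37 ≡ 1 and 75 ≡ 3 (mod 4), so (37/75) = +(75/37).
Reduce top mod 37: now compute (1/37).
Reached (1/37) = 1. Collecting the sign flips along the way, the symbol is +1.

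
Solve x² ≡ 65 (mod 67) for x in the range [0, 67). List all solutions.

Since 67 ≡ 3 (mod 4), a square root of 65 is 65^((67+1)/4) = 65^17 mod 67.
Repeated squaring: 65^2≡4, 65^4≡16, 65^8≡55, 65^16≡10 (mod 67).
65^17 = 65^(16+1) ≡ 47 (mod 67).
Check: 47² = 2209 ≡ 65 (mod 67). The two roots are 20 and 47.

20, 47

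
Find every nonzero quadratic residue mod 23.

1 2 3 4 6 8 9 12 13 16 18

Square k = 1,…,11 (k and 23−k give the same square):
1²=1, 2²=4, 3²=9, 4²=16, 5²≡2, 6²≡13, 7²≡3, 8²≡18, 9²≡12, 10²≡8, 11²≡6 (mod 23).
So the quadratic residues mod 23 are {1, 2, 3, 4, 6, 8, 9, 12, 13, 16, 18}.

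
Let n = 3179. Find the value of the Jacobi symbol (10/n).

-1

Pull out 2: since 3179 ≡ 3 (mod 8), (2/3179) = -1.
Reciprocity: 5 ≡ 1 and 3179 ≡ 3 (mod 4), so (5/3179) = +(3179/5).
Reduce top mod 5: now compute (4/5).
Pull out 2^2: since 5 ≡ 5 (mod 8), (2/5) = -1, so (2/5)^2 = +1.
Reached (1/5) = 1. Collecting the sign flips along the way, the symbol is -1.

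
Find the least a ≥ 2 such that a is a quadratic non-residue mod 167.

5

(2/167) = +1, so 2 is a residue.
(3/167) = +1, so 3 is a residue.
(4/167) = +1, so 4 is a residue.
(5/167) = −1, so 5 is the smallest positive non-residue mod 167.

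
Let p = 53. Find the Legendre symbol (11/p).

1

Reciprocity: 11 ≡ 3 and 53 ≡ 1 (mod 4), so (11/53) = +(53/11).
Reduce top mod 11: now compute (9/11).
Reciprocity: 9 ≡ 1 and 11 ≡ 3 (mod 4), so (9/11) = +(11/9).
Reduce top mod 9: now compute (2/9).
Pull out 2: since 9 ≡ 1 (mod 8), (2/9) = +1.
Reached (1/9) = 1. Collecting the sign flips along the way, the symbol is +1.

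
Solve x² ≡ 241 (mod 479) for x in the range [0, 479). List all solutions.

215, 264

Since 479 ≡ 3 (mod 4), a square root of 241 is 241^((479+1)/4) = 241^120 mod 479.
Repeated squaring: 241^2≡122, 241^4≡35, 241^8≡267, 241^16≡397, 241^32≡18, 241^64≡324 (mod 479).
241^120 = 241^(64+32+16+8) ≡ 264 (mod 479).
Check: 264² = 69696 ≡ 241 (mod 479). The two roots are 215 and 264.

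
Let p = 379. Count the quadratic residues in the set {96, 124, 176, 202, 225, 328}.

2

(96/379) = +1 → QR.
(124/379) = -1 → non-residue.
(176/379) = -1 → non-residue.
(202/379) = -1 → non-residue.
(225/379) = +1 → QR.
(328/379) = -1 → non-residue.
Total quadratic residues among the 6: 2.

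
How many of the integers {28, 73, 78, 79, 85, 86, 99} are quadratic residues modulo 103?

2

(28/103) = +1 → QR.
(73/103) = -1 → non-residue.
(78/103) = -1 → non-residue.
(79/103) = +1 → QR.
(85/103) = -1 → non-residue.
(86/103) = -1 → non-residue.
(99/103) = -1 → non-residue.
Total quadratic residues among the 7: 2.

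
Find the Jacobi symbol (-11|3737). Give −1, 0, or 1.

-1

First reduce: -11 ≡ 3726 (mod 3737).
Pull out 2: since 3737 ≡ 1 (mod 8), (2/3737) = +1.
Reciprocity: 1863 ≡ 3 and 3737 ≡ 1 (mod 4), so (1863/3737) = +(3737/1863).
Reduce top mod 1863: now compute (11/1863).
Reciprocity: 11 ≡ 3 and 1863 ≡ 3 (mod 4), so (11/1863) = −(1863/11).
Reduce top mod 11: now compute (4/11).
Pull out 2^2: since 11 ≡ 3 (mod 8), (2/11) = -1, so (2/11)^2 = +1.
Reached (1/11) = 1. Collecting the sign flips along the way, the symbol is -1.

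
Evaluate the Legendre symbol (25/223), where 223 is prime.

Reciprocity: 25 ≡ 1 and 223 ≡ 3 (mod 4), so (25/223) = +(223/25).
Reduce top mod 25: now compute (23/25).
Reciprocity: 23 ≡ 3 and 25 ≡ 1 (mod 4), so (23/25) = +(25/23).
Reduce top mod 23: now compute (2/23).
Pull out 2: since 23 ≡ 7 (mod 8), (2/23) = +1.
Reached (1/23) = 1. Collecting the sign flips along the way, the symbol is +1.

1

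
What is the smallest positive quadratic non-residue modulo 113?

(2/113) = +1, so 2 is a residue.
(3/113) = −1, so 3 is the smallest positive non-residue mod 113.

3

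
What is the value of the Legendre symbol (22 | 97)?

Euler's criterion: (22/97) ≡ 22^48 (mod 97).
22^2 ≡ 96 (mod 97)
22^4 ≡ 1 (mod 97)
22^8 ≡ 1 (mod 97)
22^16 ≡ 1 (mod 97)
22^32 ≡ 1 (mod 97)
22^48 = 22^(32+16) ≡ 1 (mod 97).
Result is 1, so (22/97) = 1.

1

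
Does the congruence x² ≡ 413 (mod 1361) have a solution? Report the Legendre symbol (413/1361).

Reciprocity: 413 ≡ 1 and 1361 ≡ 1 (mod 4), so (413/1361) = +(1361/413).
Reduce top mod 413: now compute (122/413).
Pull out 2: since 413 ≡ 5 (mod 8), (2/413) = -1.
Reciprocity: 61 ≡ 1 and 413 ≡ 1 (mod 4), so (61/413) = +(413/61).
Reduce top mod 61: now compute (47/61).
Reciprocity: 47 ≡ 3 and 61 ≡ 1 (mod 4), so (47/61) = +(61/47).
Reduce top mod 47: now compute (14/47).
Pull out 2: since 47 ≡ 7 (mod 8), (2/47) = +1.
Reciprocity: 7 ≡ 3 and 47 ≡ 3 (mod 4), so (7/47) = −(47/7).
Reduce top mod 7: now compute (5/7).
Reciprocity: 5 ≡ 1 and 7 ≡ 3 (mod 4), so (5/7) = +(7/5).
Reduce top mod 5: now compute (2/5).
Pull out 2: since 5 ≡ 5 (mod 8), (2/5) = -1.
Reached (1/5) = 1. Collecting the sign flips along the way, the symbol is -1.

-1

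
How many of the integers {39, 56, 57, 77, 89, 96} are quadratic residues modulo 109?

1

(39/109) = -1 → non-residue.
(56/109) = -1 → non-residue.
(57/109) = -1 → non-residue.
(77/109) = -1 → non-residue.
(89/109) = +1 → QR.
(96/109) = -1 → non-residue.
Total quadratic residues among the 6: 1.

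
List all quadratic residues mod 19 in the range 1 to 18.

Square k = 1,…,9 (k and 19−k give the same square):
1²=1, 2²=4, 3²=9, 4²=16, 5²≡6, 6²≡17, 7²≡11, 8²≡7, 9²≡5 (mod 19).
So the quadratic residues mod 19 are {1, 4, 5, 6, 7, 9, 11, 16, 17}.

1 4 5 6 7 9 11 16 17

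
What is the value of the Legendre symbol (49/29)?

1

First reduce: 49 ≡ 20 (mod 29).
Pull out 2^2: since 29 ≡ 5 (mod 8), (2/29) = -1, so (2/29)^2 = +1.
Reciprocity: 5 ≡ 1 and 29 ≡ 1 (mod 4), so (5/29) = +(29/5).
Reduce top mod 5: now compute (4/5).
Pull out 2^2: since 5 ≡ 5 (mod 8), (2/5) = -1, so (2/5)^2 = +1.
Reached (1/5) = 1. Collecting the sign flips along the way, the symbol is +1.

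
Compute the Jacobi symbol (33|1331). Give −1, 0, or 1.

Reciprocity: 33 ≡ 1 and 1331 ≡ 3 (mod 4), so (33/1331) = +(1331/33).
Reduce top mod 33: now compute (11/33).
Reciprocity: 11 ≡ 3 and 33 ≡ 1 (mod 4), so (11/33) = +(33/11).
Reduce top mod 11: now compute (0/11).
Top reduces to 0: gcd > 1, so the symbol is 0.

0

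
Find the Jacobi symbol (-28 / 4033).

1

First reduce: -28 ≡ 4005 (mod 4033).
Reciprocity: 4005 ≡ 1 and 4033 ≡ 1 (mod 4), so (4005/4033) = +(4033/4005).
Reduce top mod 4005: now compute (28/4005).
Pull out 2^2: since 4005 ≡ 5 (mod 8), (2/4005) = -1, so (2/4005)^2 = +1.
Reciprocity: 7 ≡ 3 and 4005 ≡ 1 (mod 4), so (7/4005) = +(4005/7).
Reduce top mod 7: now compute (1/7).
Reached (1/7) = 1. Collecting the sign flips along the way, the symbol is +1.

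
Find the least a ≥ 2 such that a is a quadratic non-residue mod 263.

(2/263) = +1, so 2 is a residue.
(3/263) = +1, so 3 is a residue.
(4/263) = +1, so 4 is a residue.
(5/263) = −1, so 5 is the smallest positive non-residue mod 263.

5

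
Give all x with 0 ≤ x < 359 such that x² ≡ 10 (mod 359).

Since 359 ≡ 3 (mod 4), a square root of 10 is 10^((359+1)/4) = 10^90 mod 359.
Repeated squaring: 10^2≡100, 10^4≡307, 10^8≡191, 10^16≡222, 10^32≡101, 10^64≡149 (mod 359).
10^90 = 10^(64+16+8+2) ≡ 60 (mod 359).
Check: 60² = 3600 ≡ 10 (mod 359). The two roots are 60 and 299.

60, 299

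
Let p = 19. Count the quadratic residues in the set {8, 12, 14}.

(8/19) = -1 → non-residue.
(12/19) = -1 → non-residue.
(14/19) = -1 → non-residue.
Total quadratic residues among the 3: 0.

0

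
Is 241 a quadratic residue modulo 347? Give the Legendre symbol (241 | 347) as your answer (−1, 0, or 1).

Reciprocity: 241 ≡ 1 and 347 ≡ 3 (mod 4), so (241/347) = +(347/241).
Reduce top mod 241: now compute (106/241).
Pull out 2: since 241 ≡ 1 (mod 8), (2/241) = +1.
Reciprocity: 53 ≡ 1 and 241 ≡ 1 (mod 4), so (53/241) = +(241/53).
Reduce top mod 53: now compute (29/53).
Reciprocity: 29 ≡ 1 and 53 ≡ 1 (mod 4), so (29/53) = +(53/29).
Reduce top mod 29: now compute (24/29).
Pull out 2^3: since 29 ≡ 5 (mod 8), (2/29) = -1, so (2/29)^3 = -1.
Reciprocity: 3 ≡ 3 and 29 ≡ 1 (mod 4), so (3/29) = +(29/3).
Reduce top mod 3: now compute (2/3).
Pull out 2: since 3 ≡ 3 (mod 8), (2/3) = -1.
Reached (1/3) = 1. Collecting the sign flips along the way, the symbol is +1.

1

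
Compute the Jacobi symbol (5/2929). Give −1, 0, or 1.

Reciprocity: 5 ≡ 1 and 2929 ≡ 1 (mod 4), so (5/2929) = +(2929/5).
Reduce top mod 5: now compute (4/5).
Pull out 2^2: since 5 ≡ 5 (mod 8), (2/5) = -1, so (2/5)^2 = +1.
Reached (1/5) = 1. Collecting the sign flips along the way, the symbol is +1.

1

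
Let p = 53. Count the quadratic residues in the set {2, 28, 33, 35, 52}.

(2/53) = -1 → non-residue.
(28/53) = +1 → QR.
(33/53) = -1 → non-residue.
(35/53) = -1 → non-residue.
(52/53) = +1 → QR.
Total quadratic residues among the 5: 2.

2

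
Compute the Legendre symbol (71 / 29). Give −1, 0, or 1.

1

First reduce: 71 ≡ 13 (mod 29).
Reciprocity: 13 ≡ 1 and 29 ≡ 1 (mod 4), so (13/29) = +(29/13).
Reduce top mod 13: now compute (3/13).
Reciprocity: 3 ≡ 3 and 13 ≡ 1 (mod 4), so (3/13) = +(13/3).
Reduce top mod 3: now compute (1/3).
Reached (1/3) = 1. Collecting the sign flips along the way, the symbol is +1.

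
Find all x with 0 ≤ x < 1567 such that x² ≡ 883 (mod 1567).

Since 1567 ≡ 3 (mod 4), a square root of 883 is 883^((1567+1)/4) = 883^392 mod 1567.
Repeated squaring: 883^2≡890, 883^4≡765, 883^8≡734, 883^16≡1275, 883^32≡646, 883^64≡494, 883^128≡1151, 883^256≡686 (mod 1567).
883^392 = 883^(256+128+8) ≡ 1174 (mod 1567).
Check: 1174² = 1378276 ≡ 883 (mod 1567). The two roots are 393 and 1174.

393, 1174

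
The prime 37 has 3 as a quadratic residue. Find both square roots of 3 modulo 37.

37 ≡ 1 (mod 4), so we find a root by search.
Trying successive values, 15² = 225 ≡ 3 (mod 37). The other root is 37 − 15 = 22.

15, 22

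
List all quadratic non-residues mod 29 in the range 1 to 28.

2, 3, 8, 10, 11, 12, 14, 15, 17, 18, 19, 21, 26, 27

Square k = 1,…,14 (k and 29−k give the same square):
1²=1, 2²=4, 3²=9, 4²=16, 5²=25, 6²≡7, 7²≡20, 8²≡6, 9²≡23, 10²≡13, 11²≡5, 12²≡28, 13²≡24, 14²≡22 (mod 29).
The residues are {1, 4, 5, 6, 7, 9, 13, 16, 20, 22, 23, 24, 25, 28}; the non-residues are the remaining 14 nonzero classes.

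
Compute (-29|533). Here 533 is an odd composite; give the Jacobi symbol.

First reduce: -29 ≡ 504 (mod 533).
Pull out 2^3: since 533 ≡ 5 (mod 8), (2/533) = -1, so (2/533)^3 = -1.
Reciprocity: 63 ≡ 3 and 533 ≡ 1 (mod 4), so (63/533) = +(533/63).
Reduce top mod 63: now compute (29/63).
Reciprocity: 29 ≡ 1 and 63 ≡ 3 (mod 4), so (29/63) = +(63/29).
Reduce top mod 29: now compute (5/29).
Reciprocity: 5 ≡ 1 and 29 ≡ 1 (mod 4), so (5/29) = +(29/5).
Reduce top mod 5: now compute (4/5).
Pull out 2^2: since 5 ≡ 5 (mod 8), (2/5) = -1, so (2/5)^2 = +1.
Reached (1/5) = 1. Collecting the sign flips along the way, the symbol is -1.

-1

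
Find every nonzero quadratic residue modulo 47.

1, 2, 3, 4, 6, 7, 8, 9, 12, 14, 16, 17, 18, 21, 24, 25, 27, 28, 32, 34, 36, 37, 42

Square k = 1,…,23 (k and 47−k give the same square):
1²=1, 2²=4, 3²=9, 4²=16, 5²=25, 6²=36, 7²≡2, 8²≡17, 9²≡34, 10²≡6, 11²≡27, 12²≡3, 13²≡28, 14²≡8, 15²≡37, 16²≡21, 17²≡7, 18²≡42, 19²≡32, 20²≡24, 21²≡18, 22²≡14, 23²≡12 (mod 47).
So the quadratic residues mod 47 are {1, 2, 3, 4, 6, 7, 8, 9, 12, 14, 16, 17, 18, 21, 24, 25, 27, 28, 32, 34, 36, 37, 42}.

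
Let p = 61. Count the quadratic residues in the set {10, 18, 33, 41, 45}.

(10/61) = -1 → non-residue.
(18/61) = -1 → non-residue.
(33/61) = -1 → non-residue.
(41/61) = +1 → QR.
(45/61) = +1 → QR.
Total quadratic residues among the 5: 2.

2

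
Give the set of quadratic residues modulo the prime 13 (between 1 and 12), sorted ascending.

1, 3, 4, 9, 10, 12

Square k = 1,…,6 (k and 13−k give the same square):
1²=1, 2²=4, 3²=9, 4²≡3, 5²≡12, 6²≡10 (mod 13).
So the quadratic residues mod 13 are {1, 3, 4, 9, 10, 12}.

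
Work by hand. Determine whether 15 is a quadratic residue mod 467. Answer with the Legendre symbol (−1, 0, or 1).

-1

Reciprocity: 15 ≡ 3 and 467 ≡ 3 (mod 4), so (15/467) = −(467/15).
Reduce top mod 15: now compute (2/15).
Pull out 2: since 15 ≡ 7 (mod 8), (2/15) = +1.
Reached (1/15) = 1. Collecting the sign flips along the way, the symbol is -1.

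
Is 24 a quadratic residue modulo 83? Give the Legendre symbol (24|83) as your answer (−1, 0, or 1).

Pull out 2^3: since 83 ≡ 3 (mod 8), (2/83) = -1, so (2/83)^3 = -1.
Reciprocity: 3 ≡ 3 and 83 ≡ 3 (mod 4), so (3/83) = −(83/3).
Reduce top mod 3: now compute (2/3).
Pull out 2: since 3 ≡ 3 (mod 8), (2/3) = -1.
Reached (1/3) = 1. Collecting the sign flips along the way, the symbol is -1.

-1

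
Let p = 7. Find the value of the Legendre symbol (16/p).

First reduce: 16 ≡ 2 (mod 7).
Pull out 2: since 7 ≡ 7 (mod 8), (2/7) = +1.
Reached (1/7) = 1. Collecting the sign flips along the way, the symbol is +1.

1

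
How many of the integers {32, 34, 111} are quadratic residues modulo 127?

2

(32/127) = +1 → QR.
(34/127) = +1 → QR.
(111/127) = -1 → non-residue.
Total quadratic residues among the 3: 2.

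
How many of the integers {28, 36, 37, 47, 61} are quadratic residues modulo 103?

3

(28/103) = +1 → QR.
(36/103) = +1 → QR.
(37/103) = -1 → non-residue.
(47/103) = -1 → non-residue.
(61/103) = +1 → QR.
Total quadratic residues among the 5: 3.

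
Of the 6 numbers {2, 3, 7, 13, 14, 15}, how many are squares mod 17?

(2/17) = +1 → QR.
(3/17) = -1 → non-residue.
(7/17) = -1 → non-residue.
(13/17) = +1 → QR.
(14/17) = -1 → non-residue.
(15/17) = +1 → QR.
Total quadratic residues among the 6: 3.

3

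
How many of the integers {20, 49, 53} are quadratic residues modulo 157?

1

(20/157) = -1 → non-residue.
(49/157) = +1 → QR.
(53/157) = -1 → non-residue.
Total quadratic residues among the 3: 1.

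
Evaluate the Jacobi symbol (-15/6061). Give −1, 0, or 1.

1

First reduce: -15 ≡ 6046 (mod 6061).
Pull out 2: since 6061 ≡ 5 (mod 8), (2/6061) = -1.
Reciprocity: 3023 ≡ 3 and 6061 ≡ 1 (mod 4), so (3023/6061) = +(6061/3023).
Reduce top mod 3023: now compute (15/3023).
Reciprocity: 15 ≡ 3 and 3023 ≡ 3 (mod 4), so (15/3023) = −(3023/15).
Reduce top mod 15: now compute (8/15).
Pull out 2^3: since 15 ≡ 7 (mod 8), (2/15) = +1, so (2/15)^3 = +1.
Reached (1/15) = 1. Collecting the sign flips along the way, the symbol is +1.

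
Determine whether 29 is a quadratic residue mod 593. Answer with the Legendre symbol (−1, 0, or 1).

Euler's criterion: (29/593) ≡ 29^296 (mod 593).
29^2 ≡ 248 (mod 593)
29^4 ≡ 425 (mod 593)
29^8 ≡ 353 (mod 593)
29^16 ≡ 79 (mod 593)
29^32 ≡ 311 (mod 593)
29^64 ≡ 62 (mod 593)
29^128 ≡ 286 (mod 593)
29^256 ≡ 555 (mod 593)
29^296 = 29^(256+32+8) ≡ 1 (mod 593).
Result is 1, so (29/593) = 1.

1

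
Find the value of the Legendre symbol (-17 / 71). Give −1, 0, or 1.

First reduce: -17 ≡ 54 (mod 71).
Pull out 2: since 71 ≡ 7 (mod 8), (2/71) = +1.
Reciprocity: 27 ≡ 3 and 71 ≡ 3 (mod 4), so (27/71) = −(71/27).
Reduce top mod 27: now compute (17/27).
Reciprocity: 17 ≡ 1 and 27 ≡ 3 (mod 4), so (17/27) = +(27/17).
Reduce top mod 17: now compute (10/17).
Pull out 2: since 17 ≡ 1 (mod 8), (2/17) = +1.
Reciprocity: 5 ≡ 1 and 17 ≡ 1 (mod 4), so (5/17) = +(17/5).
Reduce top mod 5: now compute (2/5).
Pull out 2: since 5 ≡ 5 (mod 8), (2/5) = -1.
Reached (1/5) = 1. Collecting the sign flips along the way, the symbol is +1.

1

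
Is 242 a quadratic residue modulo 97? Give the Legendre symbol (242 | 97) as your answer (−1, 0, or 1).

Euler's criterion: (242/97) ≡ 48^48 (mod 97).
48^2 ≡ 73 (mod 97)
48^4 ≡ 91 (mod 97)
48^8 ≡ 36 (mod 97)
48^16 ≡ 35 (mod 97)
48^32 ≡ 61 (mod 97)
48^48 = 48^(32+16) ≡ 1 (mod 97).
Result is 1, so (242/97) = 1.

1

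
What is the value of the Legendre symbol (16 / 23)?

Pull out 2^4: since 23 ≡ 7 (mod 8), (2/23) = +1, so (2/23)^4 = +1.
Reached (1/23) = 1. Collecting the sign flips along the way, the symbol is +1.

1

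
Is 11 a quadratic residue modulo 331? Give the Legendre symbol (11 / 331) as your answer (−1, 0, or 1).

-1

Reciprocity: 11 ≡ 3 and 331 ≡ 3 (mod 4), so (11/331) = −(331/11).
Reduce top mod 11: now compute (1/11).
Reached (1/11) = 1. Collecting the sign flips along the way, the symbol is -1.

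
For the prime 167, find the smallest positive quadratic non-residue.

5

(2/167) = +1, so 2 is a residue.
(3/167) = +1, so 3 is a residue.
(4/167) = +1, so 4 is a residue.
(5/167) = −1, so 5 is the smallest positive non-residue mod 167.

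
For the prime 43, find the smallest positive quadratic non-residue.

(2/43) = −1, so 2 is the smallest positive non-residue mod 43.

2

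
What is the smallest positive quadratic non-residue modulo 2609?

3

(2/2609) = +1, so 2 is a residue.
(3/2609) = −1, so 3 is the smallest positive non-residue mod 2609.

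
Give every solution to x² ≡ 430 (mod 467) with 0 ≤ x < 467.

94, 373

Since 467 ≡ 3 (mod 4), a square root of 430 is 430^((467+1)/4) = 430^117 mod 467.
Repeated squaring: 430^2≡435, 430^4≡90, 430^8≡161, 430^16≡236, 430^32≡123, 430^64≡185 (mod 467).
430^117 = 430^(64+32+16+4+1) ≡ 373 (mod 467).
Check: 373² = 139129 ≡ 430 (mod 467). The two roots are 94 and 373.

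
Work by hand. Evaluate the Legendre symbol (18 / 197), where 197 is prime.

Euler's criterion: (18/197) ≡ 18^98 (mod 197).
18^2 ≡ 127 (mod 197)
18^4 ≡ 172 (mod 197)
18^8 ≡ 34 (mod 197)
18^16 ≡ 171 (mod 197)
18^32 ≡ 85 (mod 197)
18^64 ≡ 133 (mod 197)
18^98 = 18^(64+32+2) ≡ 196 (mod 197).
Result is 196 ≡ −1, so (18/197) = −1.

-1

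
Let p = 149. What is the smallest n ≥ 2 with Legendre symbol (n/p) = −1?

2

(2/149) = −1, so 2 is the smallest positive non-residue mod 149.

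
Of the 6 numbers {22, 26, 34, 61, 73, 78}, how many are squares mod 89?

(22/89) = +1 → QR.
(26/89) = -1 → non-residue.
(34/89) = +1 → QR.
(61/89) = -1 → non-residue.
(73/89) = +1 → QR.
(78/89) = +1 → QR.
Total quadratic residues among the 6: 4.

4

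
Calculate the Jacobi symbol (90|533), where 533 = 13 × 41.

1

Pull out 2: since 533 ≡ 5 (mod 8), (2/533) = -1.
Reciprocity: 45 ≡ 1 and 533 ≡ 1 (mod 4), so (45/533) = +(533/45).
Reduce top mod 45: now compute (38/45).
Pull out 2: since 45 ≡ 5 (mod 8), (2/45) = -1.
Reciprocity: 19 ≡ 3 and 45 ≡ 1 (mod 4), so (19/45) = +(45/19).
Reduce top mod 19: now compute (7/19).
Reciprocity: 7 ≡ 3 and 19 ≡ 3 (mod 4), so (7/19) = −(19/7).
Reduce top mod 7: now compute (5/7).
Reciprocity: 5 ≡ 1 and 7 ≡ 3 (mod 4), so (5/7) = +(7/5).
Reduce top mod 5: now compute (2/5).
Pull out 2: since 5 ≡ 5 (mod 8), (2/5) = -1.
Reached (1/5) = 1. Collecting the sign flips along the way, the symbol is +1.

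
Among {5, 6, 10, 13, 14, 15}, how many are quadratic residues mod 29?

3

(5/29) = +1 → QR.
(6/29) = +1 → QR.
(10/29) = -1 → non-residue.
(13/29) = +1 → QR.
(14/29) = -1 → non-residue.
(15/29) = -1 → non-residue.
Total quadratic residues among the 6: 3.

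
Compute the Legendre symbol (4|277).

Pull out 2^2: since 277 ≡ 5 (mod 8), (2/277) = -1, so (2/277)^2 = +1.
Reached (1/277) = 1. Collecting the sign flips along the way, the symbol is +1.

1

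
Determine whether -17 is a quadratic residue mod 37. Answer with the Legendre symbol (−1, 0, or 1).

Euler's criterion: (-17/37) ≡ 20^18 (mod 37).
20^2 ≡ 30 (mod 37)
20^4 ≡ 12 (mod 37)
20^8 ≡ 33 (mod 37)
20^16 ≡ 16 (mod 37)
20^18 = 20^(16+2) ≡ 36 (mod 37).
Result is 36 ≡ −1, so (-17/37) = −1.

-1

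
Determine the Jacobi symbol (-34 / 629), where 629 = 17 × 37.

0

First reduce: -34 ≡ 595 (mod 629).
Reciprocity: 595 ≡ 3 and 629 ≡ 1 (mod 4), so (595/629) = +(629/595).
Reduce top mod 595: now compute (34/595).
Pull out 2: since 595 ≡ 3 (mod 8), (2/595) = -1.
Reciprocity: 17 ≡ 1 and 595 ≡ 3 (mod 4), so (17/595) = +(595/17).
Reduce top mod 17: now compute (0/17).
Top reduces to 0: gcd > 1, so the symbol is 0.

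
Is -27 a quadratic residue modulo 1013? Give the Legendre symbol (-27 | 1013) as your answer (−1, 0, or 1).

-1

Euler's criterion: (-27/1013) ≡ 986^506 (mod 1013).
986^2 ≡ 729 (mod 1013)
986^4 ≡ 629 (mod 1013)
986^8 ≡ 571 (mod 1013)
986^16 ≡ 868 (mod 1013)
986^32 ≡ 765 (mod 1013)
986^64 ≡ 724 (mod 1013)
986^128 ≡ 455 (mod 1013)
986^256 ≡ 373 (mod 1013)
986^506 = 986^(256+128+64+32+16+8+2) ≡ 1012 (mod 1013).
Result is 1012 ≡ −1, so (-27/1013) = −1.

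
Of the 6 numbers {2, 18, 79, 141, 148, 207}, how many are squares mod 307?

3

(2/307) = -1 → non-residue.
(18/307) = -1 → non-residue.
(79/307) = +1 → QR.
(141/307) = +1 → QR.
(148/307) = +1 → QR.
(207/307) = -1 → non-residue.
Total quadratic residues among the 6: 3.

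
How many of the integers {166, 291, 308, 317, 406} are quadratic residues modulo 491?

1

(166/491) = -1 → non-residue.
(291/491) = +1 → QR.
(308/491) = -1 → non-residue.
(317/491) = -1 → non-residue.
(406/491) = -1 → non-residue.
Total quadratic residues among the 5: 1.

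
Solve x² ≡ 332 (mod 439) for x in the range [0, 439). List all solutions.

62, 377

Since 439 ≡ 3 (mod 4), a square root of 332 is 332^((439+1)/4) = 332^110 mod 439.
Repeated squaring: 332^2≡35, 332^4≡347, 332^8≡123, 332^16≡203, 332^32≡382, 332^64≡176 (mod 439).
332^110 = 332^(64+32+8+4+2) ≡ 377 (mod 439).
Check: 377² = 142129 ≡ 332 (mod 439). The two roots are 62 and 377.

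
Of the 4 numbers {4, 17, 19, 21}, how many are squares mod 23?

1

(4/23) = +1 → QR.
(17/23) = -1 → non-residue.
(19/23) = -1 → non-residue.
(21/23) = -1 → non-residue.
Total quadratic residues among the 4: 1.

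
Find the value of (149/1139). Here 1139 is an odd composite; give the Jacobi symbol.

Reciprocity: 149 ≡ 1 and 1139 ≡ 3 (mod 4), so (149/1139) = +(1139/149).
Reduce top mod 149: now compute (96/149).
Pull out 2^5: since 149 ≡ 5 (mod 8), (2/149) = -1, so (2/149)^5 = -1.
Reciprocity: 3 ≡ 3 and 149 ≡ 1 (mod 4), so (3/149) = +(149/3).
Reduce top mod 3: now compute (2/3).
Pull out 2: since 3 ≡ 3 (mod 8), (2/3) = -1.
Reached (1/3) = 1. Collecting the sign flips along the way, the symbol is +1.

1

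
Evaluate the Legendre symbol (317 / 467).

1

Euler's criterion: (317/467) ≡ 317^233 (mod 467).
317^2 ≡ 84 (mod 467)
317^4 ≡ 51 (mod 467)
317^8 ≡ 266 (mod 467)
317^16 ≡ 239 (mod 467)
317^32 ≡ 147 (mod 467)
317^64 ≡ 127 (mod 467)
317^128 ≡ 251 (mod 467)
317^233 = 317^(128+64+32+8+1) ≡ 1 (mod 467).
Result is 1, so (317/467) = 1.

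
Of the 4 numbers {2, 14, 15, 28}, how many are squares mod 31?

(2/31) = +1 → QR.
(14/31) = +1 → QR.
(15/31) = -1 → non-residue.
(28/31) = +1 → QR.
Total quadratic residues among the 4: 3.

3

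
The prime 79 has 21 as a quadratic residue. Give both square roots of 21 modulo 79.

10, 69

Since 79 ≡ 3 (mod 4), a square root of 21 is 21^((79+1)/4) = 21^20 mod 79.
Repeated squaring: 21^2≡46, 21^4≡62, 21^8≡52, 21^16≡18 (mod 79).
21^20 = 21^(16+4) ≡ 10 (mod 79).
Check: 10² = 100 ≡ 21 (mod 79). The two roots are 10 and 69.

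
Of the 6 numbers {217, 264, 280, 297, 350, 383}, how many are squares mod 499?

3

(217/499) = -1 → non-residue.
(264/499) = -1 → non-residue.
(280/499) = +1 → QR.
(297/499) = +1 → QR.
(350/499) = +1 → QR.
(383/499) = -1 → non-residue.
Total quadratic residues among the 6: 3.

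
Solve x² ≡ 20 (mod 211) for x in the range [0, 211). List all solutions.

Since 211 ≡ 3 (mod 4), a square root of 20 is 20^((211+1)/4) = 20^53 mod 211.
Repeated squaring: 20^2≡189, 20^4≡62, 20^8≡46, 20^16≡6, 20^32≡36 (mod 211).
20^53 = 20^(32+16+4+1) ≡ 81 (mod 211).
Check: 81² = 6561 ≡ 20 (mod 211). The two roots are 81 and 130.

81, 130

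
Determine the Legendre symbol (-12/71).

Euler's criterion: (-12/71) ≡ 59^35 (mod 71).
59^2 ≡ 2 (mod 71)
59^4 ≡ 4 (mod 71)
59^8 ≡ 16 (mod 71)
59^16 ≡ 43 (mod 71)
59^32 ≡ 3 (mod 71)
59^35 = 59^(32+2+1) ≡ 70 (mod 71).
Result is 70 ≡ −1, so (-12/71) = −1.

-1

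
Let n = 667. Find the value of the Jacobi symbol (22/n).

Pull out 2: since 667 ≡ 3 (mod 8), (2/667) = -1.
Reciprocity: 11 ≡ 3 and 667 ≡ 3 (mod 4), so (11/667) = −(667/11).
Reduce top mod 11: now compute (7/11).
Reciprocity: 7 ≡ 3 and 11 ≡ 3 (mod 4), so (7/11) = −(11/7).
Reduce top mod 7: now compute (4/7).
Pull out 2^2: since 7 ≡ 7 (mod 8), (2/7) = +1, so (2/7)^2 = +1.
Reached (1/7) = 1. Collecting the sign flips along the way, the symbol is -1.

-1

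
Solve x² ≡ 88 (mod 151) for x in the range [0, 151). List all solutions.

36, 115

Since 151 ≡ 3 (mod 4), a square root of 88 is 88^((151+1)/4) = 88^38 mod 151.
Repeated squaring: 88^2≡43, 88^4≡37, 88^8≡10, 88^16≡100, 88^32≡34 (mod 151).
88^38 = 88^(32+4+2) ≡ 36 (mod 151).
Check: 36² = 1296 ≡ 88 (mod 151). The two roots are 36 and 115.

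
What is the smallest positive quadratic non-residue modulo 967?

(2/967) = +1, so 2 is a residue.
(3/967) = −1, so 3 is the smallest positive non-residue mod 967.

3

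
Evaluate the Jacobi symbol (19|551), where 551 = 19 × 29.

Reciprocity: 19 ≡ 3 and 551 ≡ 3 (mod 4), so (19/551) = −(551/19).
Reduce top mod 19: now compute (0/19).
Top reduces to 0: gcd > 1, so the symbol is 0.

0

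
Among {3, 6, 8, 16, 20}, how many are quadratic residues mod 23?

(3/23) = +1 → QR.
(6/23) = +1 → QR.
(8/23) = +1 → QR.
(16/23) = +1 → QR.
(20/23) = -1 → non-residue.
Total quadratic residues among the 5: 4.

4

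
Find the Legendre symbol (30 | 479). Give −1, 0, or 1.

1

Pull out 2: since 479 ≡ 7 (mod 8), (2/479) = +1.
Reciprocity: 15 ≡ 3 and 479 ≡ 3 (mod 4), so (15/479) = −(479/15).
Reduce top mod 15: now compute (14/15).
Pull out 2: since 15 ≡ 7 (mod 8), (2/15) = +1.
Reciprocity: 7 ≡ 3 and 15 ≡ 3 (mod 4), so (7/15) = −(15/7).
Reduce top mod 7: now compute (1/7).
Reached (1/7) = 1. Collecting the sign flips along the way, the symbol is +1.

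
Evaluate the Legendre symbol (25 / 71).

Reciprocity: 25 ≡ 1 and 71 ≡ 3 (mod 4), so (25/71) = +(71/25).
Reduce top mod 25: now compute (21/25).
Reciprocity: 21 ≡ 1 and 25 ≡ 1 (mod 4), so (21/25) = +(25/21).
Reduce top mod 21: now compute (4/21).
Pull out 2^2: since 21 ≡ 5 (mod 8), (2/21) = -1, so (2/21)^2 = +1.
Reached (1/21) = 1. Collecting the sign flips along the way, the symbol is +1.

1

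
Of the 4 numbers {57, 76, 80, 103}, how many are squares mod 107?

(57/107) = +1 → QR.
(76/107) = +1 → QR.
(80/107) = -1 → non-residue.
(103/107) = -1 → non-residue.
Total quadratic residues among the 4: 2.

2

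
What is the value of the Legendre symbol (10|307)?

1

Pull out 2: since 307 ≡ 3 (mod 8), (2/307) = -1.
Reciprocity: 5 ≡ 1 and 307 ≡ 3 (mod 4), so (5/307) = +(307/5).
Reduce top mod 5: now compute (2/5).
Pull out 2: since 5 ≡ 5 (mod 8), (2/5) = -1.
Reached (1/5) = 1. Collecting the sign flips along the way, the symbol is +1.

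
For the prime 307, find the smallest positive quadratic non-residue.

(2/307) = −1, so 2 is the smallest positive non-residue mod 307.

2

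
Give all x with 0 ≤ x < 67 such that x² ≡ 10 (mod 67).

12, 55

Since 67 ≡ 3 (mod 4), a square root of 10 is 10^((67+1)/4) = 10^17 mod 67.
Repeated squaring: 10^2≡33, 10^4≡17, 10^8≡21, 10^16≡39 (mod 67).
10^17 = 10^(16+1) ≡ 55 (mod 67).
Check: 55² = 3025 ≡ 10 (mod 67). The two roots are 12 and 55.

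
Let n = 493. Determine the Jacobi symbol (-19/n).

First reduce: -19 ≡ 474 (mod 493).
Pull out 2: since 493 ≡ 5 (mod 8), (2/493) = -1.
Reciprocity: 237 ≡ 1 and 493 ≡ 1 (mod 4), so (237/493) = +(493/237).
Reduce top mod 237: now compute (19/237).
Reciprocity: 19 ≡ 3 and 237 ≡ 1 (mod 4), so (19/237) = +(237/19).
Reduce top mod 19: now compute (9/19).
Reciprocity: 9 ≡ 1 and 19 ≡ 3 (mod 4), so (9/19) = +(19/9).
Reduce top mod 9: now compute (1/9).
Reached (1/9) = 1. Collecting the sign flips along the way, the symbol is -1.

-1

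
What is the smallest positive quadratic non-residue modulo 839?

(2/839) = +1, so 2 is a residue.
(3/839) = +1, so 3 is a residue.
(4/839) = +1, so 4 is a residue.
(5/839) = +1, so 5 is a residue.
(6/839) = +1, so 6 is a residue.
(7/839) = +1, so 7 is a residue.
(8/839) = +1, so 8 is a residue.
(9/839) = +1, so 9 is a residue.
(10/839) = +1, so 10 is a residue.
(11/839) = −1, so 11 is the smallest positive non-residue mod 839.

11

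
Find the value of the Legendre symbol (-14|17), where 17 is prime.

-1

First reduce: -14 ≡ 3 (mod 17).
Reciprocity: 3 ≡ 3 and 17 ≡ 1 (mod 4), so (3/17) = +(17/3).
Reduce top mod 3: now compute (2/3).
Pull out 2: since 3 ≡ 3 (mod 8), (2/3) = -1.
Reached (1/3) = 1. Collecting the sign flips along the way, the symbol is -1.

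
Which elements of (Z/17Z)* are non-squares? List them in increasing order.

3,5,6,7,10,11,12,14

Square k = 1,…,8 (k and 17−k give the same square):
1²=1, 2²=4, 3²=9, 4²=16, 5²≡8, 6²≡2, 7²≡15, 8²≡13 (mod 17).
The residues are {1, 2, 4, 8, 9, 13, 15, 16}; the non-residues are the remaining 8 nonzero classes.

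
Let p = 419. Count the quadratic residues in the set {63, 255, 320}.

(63/419) = +1 → QR.
(255/419) = -1 → non-residue.
(320/419) = +1 → QR.
Total quadratic residues among the 3: 2.

2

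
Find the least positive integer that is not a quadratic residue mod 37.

2

(2/37) = −1, so 2 is the smallest positive non-residue mod 37.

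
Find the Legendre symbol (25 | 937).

Euler's criterion: (25/937) ≡ 25^468 (mod 937).
25^2 ≡ 625 (mod 937)
25^4 ≡ 833 (mod 937)
25^8 ≡ 509 (mod 937)
25^16 ≡ 469 (mod 937)
25^32 ≡ 703 (mod 937)
25^64 ≡ 410 (mod 937)
25^128 ≡ 377 (mod 937)
25^256 ≡ 642 (mod 937)
25^468 = 25^(256+128+64+16+4) ≡ 1 (mod 937).
Result is 1, so (25/937) = 1.

1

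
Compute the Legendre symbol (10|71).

Pull out 2: since 71 ≡ 7 (mod 8), (2/71) = +1.
Reciprocity: 5 ≡ 1 and 71 ≡ 3 (mod 4), so (5/71) = +(71/5).
Reduce top mod 5: now compute (1/5).
Reached (1/5) = 1. Collecting the sign flips along the way, the symbol is +1.

1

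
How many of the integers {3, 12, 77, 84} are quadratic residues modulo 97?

(3/97) = +1 → QR.
(12/97) = +1 → QR.
(77/97) = -1 → non-residue.
(84/97) = -1 → non-residue.
Total quadratic residues among the 4: 2.

2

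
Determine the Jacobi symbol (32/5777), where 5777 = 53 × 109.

1

Pull out 2^5: since 5777 ≡ 1 (mod 8), (2/5777) = +1, so (2/5777)^5 = +1.
Reached (1/5777) = 1. Collecting the sign flips along the way, the symbol is +1.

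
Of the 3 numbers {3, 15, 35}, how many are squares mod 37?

1

(3/37) = +1 → QR.
(15/37) = -1 → non-residue.
(35/37) = -1 → non-residue.
Total quadratic residues among the 3: 1.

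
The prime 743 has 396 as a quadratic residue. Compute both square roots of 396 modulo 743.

Since 743 ≡ 3 (mod 4), a square root of 396 is 396^((743+1)/4) = 396^186 mod 743.
Repeated squaring: 396^2≡43, 396^4≡363, 396^8≡258, 396^16≡437, 396^32≡18, 396^64≡324, 396^128≡213 (mod 743).
396^186 = 396^(128+32+16+8+2) ≡ 357 (mod 743).
Check: 357² = 127449 ≡ 396 (mod 743). The two roots are 357 and 386.

357, 386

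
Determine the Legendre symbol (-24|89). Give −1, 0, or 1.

-1

First reduce: -24 ≡ 65 (mod 89).
Reciprocity: 65 ≡ 1 and 89 ≡ 1 (mod 4), so (65/89) = +(89/65).
Reduce top mod 65: now compute (24/65).
Pull out 2^3: since 65 ≡ 1 (mod 8), (2/65) = +1, so (2/65)^3 = +1.
Reciprocity: 3 ≡ 3 and 65 ≡ 1 (mod 4), so (3/65) = +(65/3).
Reduce top mod 3: now compute (2/3).
Pull out 2: since 3 ≡ 3 (mod 8), (2/3) = -1.
Reached (1/3) = 1. Collecting the sign flips along the way, the symbol is -1.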